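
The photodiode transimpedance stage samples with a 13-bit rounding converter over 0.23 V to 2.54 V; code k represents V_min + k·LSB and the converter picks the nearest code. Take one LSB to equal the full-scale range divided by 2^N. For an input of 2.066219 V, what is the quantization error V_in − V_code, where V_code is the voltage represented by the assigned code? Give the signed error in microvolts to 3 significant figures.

Range = 2.54 − (0.23) = 2.31 V. LSB = 2.31 V / 2^13 ≈ 282.0 µV.
Position in LSBs: (2.066219 − (0.23)) × 8192/2.31 = 6511.8208; rounding gives k = 6512.
V_code = 0.23 + (6512/8192) × 2.31 = 2.066269531 V.
e = 2.066219 − (2.066269531) = −50.5 µV.

−50.5 µV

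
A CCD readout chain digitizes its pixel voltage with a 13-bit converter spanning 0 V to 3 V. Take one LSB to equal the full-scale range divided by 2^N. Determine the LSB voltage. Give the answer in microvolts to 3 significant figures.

366 µV

V_FS = 3 V.
There are 2^13 = 8192 steps.
LSB = 3 V ÷ 2^13 = 3/8192 V = 366 µV.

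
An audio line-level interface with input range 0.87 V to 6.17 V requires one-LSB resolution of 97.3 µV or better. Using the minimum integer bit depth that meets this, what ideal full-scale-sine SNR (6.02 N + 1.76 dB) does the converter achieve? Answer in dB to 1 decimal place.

98.1 dB

Span: 6.17 V − (0.87 V) = 5.3 V.
Need 2^N ≥ 5.3 V / 97.3 µV = 54470 → N_min = 16.
SNR = 6.02 × 16 + 1.76 = 98.08 dB.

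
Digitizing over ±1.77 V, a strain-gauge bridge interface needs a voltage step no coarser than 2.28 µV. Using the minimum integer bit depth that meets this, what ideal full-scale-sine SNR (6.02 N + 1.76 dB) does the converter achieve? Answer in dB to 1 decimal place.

128.2 dB

Full-scale range = 1.77 V − (-1.77 V) = 3.54 V.
Required number of levels: 3.54/2.28 µV = 1.5526e6; smallest N with 2^N ≥ that is 21.
6.02(21) + 1.76 = 128.18 dB.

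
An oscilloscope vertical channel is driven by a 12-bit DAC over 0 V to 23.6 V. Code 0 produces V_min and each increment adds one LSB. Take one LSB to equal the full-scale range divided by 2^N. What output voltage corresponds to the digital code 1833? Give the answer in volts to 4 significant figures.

Span = 23.6 V. LSB = 23.6 V / 2^12.
V_out = 0 + 1833 × (23.6/4096) V
      = 0 + 10.5612 = 10.5612 V.

10.56 V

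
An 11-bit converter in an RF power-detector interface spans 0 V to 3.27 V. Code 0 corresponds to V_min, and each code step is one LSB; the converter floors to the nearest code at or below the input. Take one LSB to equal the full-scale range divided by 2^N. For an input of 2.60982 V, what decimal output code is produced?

1634

Range is 3.27 V. LSB = 3.27 V / 2^11 ≈ 1.597 mV.
(V_in − V_min) × 2^11/range = (2.60982 − (0)) × 2048/3.27 = 1634.529.
Floor → code = 1634.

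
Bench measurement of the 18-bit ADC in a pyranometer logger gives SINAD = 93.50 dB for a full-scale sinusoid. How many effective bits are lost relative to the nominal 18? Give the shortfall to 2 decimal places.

2.76 bits

Effective bits = (93.50 − 1.76)/6.02 = 15.2392.
18 − 15.2392 = 2.76 bits below nominal.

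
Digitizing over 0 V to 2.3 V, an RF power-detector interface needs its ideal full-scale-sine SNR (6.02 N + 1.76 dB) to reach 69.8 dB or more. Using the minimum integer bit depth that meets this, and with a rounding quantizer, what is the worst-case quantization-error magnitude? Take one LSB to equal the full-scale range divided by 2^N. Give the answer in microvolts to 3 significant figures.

V_FS = 2.3 V.
N ≥ (69.8 − 1.76)/6.02 = 11.302 → N_min = 12.
LSB = 2.3 V ÷ 2^12 = 2.3/4096 V = 0.56152 mV.
Max error for round-to-nearest is LSB/2 = 281 µV.

281 µV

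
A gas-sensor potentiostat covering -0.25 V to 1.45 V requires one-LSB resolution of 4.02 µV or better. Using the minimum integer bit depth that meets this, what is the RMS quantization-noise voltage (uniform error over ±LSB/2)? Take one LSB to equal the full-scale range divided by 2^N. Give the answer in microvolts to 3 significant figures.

0.936 µV

Span: 1.45 V − (-0.25 V) = 1.7 V.
Need 2^N ≥ 1.7 V / 4.02 µV = 422900 → N_min = 19.
LSB = 1.7 V / 2^19 = 3.2425 µV.
V_rms = LSB/√12 = 0.936 µV.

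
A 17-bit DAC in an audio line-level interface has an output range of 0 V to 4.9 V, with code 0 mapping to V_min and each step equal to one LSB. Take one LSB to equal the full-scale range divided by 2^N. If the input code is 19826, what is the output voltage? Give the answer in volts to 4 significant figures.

0.7412 V

V_FS = 4.9 V. LSB = 4.9 V / 2^17.
V_out = 0 + 19826 × (4.9/131072) V
      = 0 + 0.741176 = 0.741176 V.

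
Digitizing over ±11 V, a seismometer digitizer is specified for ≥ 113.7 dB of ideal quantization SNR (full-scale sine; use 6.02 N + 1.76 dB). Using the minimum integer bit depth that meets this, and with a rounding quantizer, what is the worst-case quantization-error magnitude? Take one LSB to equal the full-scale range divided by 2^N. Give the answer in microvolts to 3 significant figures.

Full-scale range = 11 V − (-11 V) = 22 V.
Solving 6.02 N ≥ 113.7 − 1.76: N ≥ 18.595. Round up → N = 19.
LSB = 22 V / 2^19 = 41.962 µV.
Half an LSB is 21.0 µV.

21.0 µV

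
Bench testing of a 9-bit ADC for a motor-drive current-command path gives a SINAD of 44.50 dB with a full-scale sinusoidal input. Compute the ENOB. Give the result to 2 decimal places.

Inverting SNR = 6.02 N + 1.76: N_eff = (44.50 − 1.76)/6.02 = 7.0997.

7.10 bits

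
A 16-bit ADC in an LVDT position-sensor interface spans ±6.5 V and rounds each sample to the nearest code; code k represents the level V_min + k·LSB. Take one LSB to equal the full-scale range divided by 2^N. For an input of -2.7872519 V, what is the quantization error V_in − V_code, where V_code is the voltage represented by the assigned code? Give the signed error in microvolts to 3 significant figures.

Full-scale range = 6.5 V − (-6.5 V) = 13 V. LSB = 13 V / 2^16 ≈ 198.4 µV.
Position in LSBs: (-2.7872519 − (-6.5)) × 65536/13 = 18716.8200; rounding gives k = 18717.
Reconstructed level: -6.5 + 18717 × 13/65536 V = -2.7872161865 V.
V_in − V_code = -2.7872519 − (-2.7872161865) = −35.7 µV.

−35.7 µV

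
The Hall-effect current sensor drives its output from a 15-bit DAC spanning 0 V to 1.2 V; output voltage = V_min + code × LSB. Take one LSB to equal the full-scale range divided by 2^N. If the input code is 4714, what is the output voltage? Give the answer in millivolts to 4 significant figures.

172.6 mV

Span = 1.2 V. LSB = 1.2 V / 2^15.
V_out = V_min + code × LSB = 0 V + 4714 × 1.2 V / 32768
      = 0 + 0.172632 = 0.172632 V.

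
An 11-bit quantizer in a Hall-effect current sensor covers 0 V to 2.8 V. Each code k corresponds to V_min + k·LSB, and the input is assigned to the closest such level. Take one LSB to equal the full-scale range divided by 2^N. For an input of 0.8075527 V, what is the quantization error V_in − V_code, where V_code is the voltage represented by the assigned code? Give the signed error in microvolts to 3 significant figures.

Range is 2.8 V. LSB = 2.8 V / 2^11 ≈ 1.367 mV.
Position in LSBs: (0.8075527 − (0)) × 2048/2.8 = 590.6671; rounding gives k = 591.
V_code = 0 + (591/2048) × 2.8 = 0.8080078125 V.
e = 0.8075527 − (0.8080078125) = −455 µV.

−455 µV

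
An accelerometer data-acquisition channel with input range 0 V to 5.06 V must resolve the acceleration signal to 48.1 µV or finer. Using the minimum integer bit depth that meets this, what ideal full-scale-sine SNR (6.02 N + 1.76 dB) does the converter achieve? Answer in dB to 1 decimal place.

Span = 5.06 V.
Need 2^N ≥ 5.06 V / 48.1 µV = 105200 → N_min = 17.
SNR = 6.02 × 17 + 1.76 = 104.10 dB.

104.1 dB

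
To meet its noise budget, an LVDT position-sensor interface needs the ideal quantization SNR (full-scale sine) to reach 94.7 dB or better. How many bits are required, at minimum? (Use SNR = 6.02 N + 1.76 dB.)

N ≥ (94.7 − 1.76)/6.02 = 15.439 → N_min = 16.

16 bits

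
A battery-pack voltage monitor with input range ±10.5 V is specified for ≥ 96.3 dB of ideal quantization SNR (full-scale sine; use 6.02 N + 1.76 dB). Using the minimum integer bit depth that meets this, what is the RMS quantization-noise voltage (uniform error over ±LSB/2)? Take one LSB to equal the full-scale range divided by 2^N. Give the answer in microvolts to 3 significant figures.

Span: 10.5 V − (-10.5 V) = 21 V.
Solving 6.02 N ≥ 96.3 − 1.76: N ≥ 15.704. Round up → N = 16.
Step size = 21/65536 V = 320.43 µV.
σ_q = LSB/√12 = 320.43 µV/3.4641 = 92.5 µV.

92.5 µV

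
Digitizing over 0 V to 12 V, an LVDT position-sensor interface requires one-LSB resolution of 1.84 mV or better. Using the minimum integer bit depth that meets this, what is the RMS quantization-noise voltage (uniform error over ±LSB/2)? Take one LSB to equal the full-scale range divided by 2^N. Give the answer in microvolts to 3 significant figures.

Span = 12 V.
Need 2^N ≥ 12 V / 1.84 mV = 6522 → N_min = 13.
LSB = 12 V ÷ 2^13 = 12/8192 V = 1.4648 mV.
σ_q = LSB/√12 = 1.4648 mV/3.4641 = 423 µV.

423 µV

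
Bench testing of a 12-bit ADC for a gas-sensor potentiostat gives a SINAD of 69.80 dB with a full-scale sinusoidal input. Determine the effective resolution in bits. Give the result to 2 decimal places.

11.30 bits

Inverting SNR = 6.02 N + 1.76: N_eff = (69.80 − 1.76)/6.02 = 11.3023.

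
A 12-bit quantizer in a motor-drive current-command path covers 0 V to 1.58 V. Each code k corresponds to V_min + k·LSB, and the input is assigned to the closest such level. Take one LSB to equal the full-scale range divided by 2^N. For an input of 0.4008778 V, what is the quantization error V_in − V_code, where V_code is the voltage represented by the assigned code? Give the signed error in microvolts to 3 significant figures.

+91.7 µV

V_FS = 1.58 V. LSB = 1.58 V / 2^12 ≈ 385.7 µV.
Position in LSBs: (0.4008778 − (0)) × 4096/1.58 = 1039.2376; rounding gives k = 1039.
V_code = 0 + (1039/4096) × 1.58 = 0.4007861328 V.
Error = V_in − V_code = 0.4008778 − (0.4007861328) = +91.7 µV.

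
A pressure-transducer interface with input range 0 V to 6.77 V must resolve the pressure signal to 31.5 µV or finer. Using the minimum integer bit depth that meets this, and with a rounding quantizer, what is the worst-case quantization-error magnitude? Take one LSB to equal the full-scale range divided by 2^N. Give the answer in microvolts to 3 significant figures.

12.9 µV

V_FS = 6.77 V.
6.77 V / 31.5 µV = 214900. Since 2^17 = 131072 and 2^18 = 262144, N = 18.
One LSB is 6.77 V / 262144 = 25.826 µV.
Half an LSB is 12.9 µV.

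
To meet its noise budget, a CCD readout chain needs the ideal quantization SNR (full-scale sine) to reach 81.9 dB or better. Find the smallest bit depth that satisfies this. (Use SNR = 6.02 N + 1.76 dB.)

14 bits

N ≥ (81.9 − 1.76)/6.02 = 13.312 → N_min = 14.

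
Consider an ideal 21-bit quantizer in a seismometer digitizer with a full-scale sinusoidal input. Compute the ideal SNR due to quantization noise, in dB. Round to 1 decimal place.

128.2 dB

6.02(21) + 1.76 = 126.42 + 1.76 = 128.18 dB.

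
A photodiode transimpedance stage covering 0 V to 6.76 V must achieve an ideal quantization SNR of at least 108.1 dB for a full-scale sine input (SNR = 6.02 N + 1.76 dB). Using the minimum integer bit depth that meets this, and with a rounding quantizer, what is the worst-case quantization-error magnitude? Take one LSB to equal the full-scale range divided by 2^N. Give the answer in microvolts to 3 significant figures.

12.9 µV

Full-scale range = 6.76 V.
6.02 N + 1.76 ≥ 108.1 gives N ≥ 17.664, so the minimum integer is 18.
One LSB is 6.76 V / 262144 = 25.787 µV.
|e|_max = LSB/2 = 12.9 µV.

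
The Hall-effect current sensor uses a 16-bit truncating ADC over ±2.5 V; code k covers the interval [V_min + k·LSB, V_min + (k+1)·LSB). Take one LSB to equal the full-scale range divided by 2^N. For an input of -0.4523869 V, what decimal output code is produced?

Span: 2.5 V − (-2.5 V) = 5 V. LSB = 5 V / 2^16 ≈ 76.29 µV.
code = ⌊(V_in − V_min)/LSB⌋ = ⌊(V_in − V_min) × 2^16 / range⌋
     = ⌊(-0.4523869 − (-2.5)) × 65536 / 5⌋ = ⌊2.0476131 × 65536/5⌋
     = ⌊26838.474⌋ = 26838.

26838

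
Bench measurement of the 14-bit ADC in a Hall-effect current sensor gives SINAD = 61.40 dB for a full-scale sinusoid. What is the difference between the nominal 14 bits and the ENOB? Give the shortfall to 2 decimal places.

4.09 bits

Effective bits = (61.40 − 1.76)/6.02 = 9.9070.
Shortfall = 14 − 9.9070 = 4.0930 bits.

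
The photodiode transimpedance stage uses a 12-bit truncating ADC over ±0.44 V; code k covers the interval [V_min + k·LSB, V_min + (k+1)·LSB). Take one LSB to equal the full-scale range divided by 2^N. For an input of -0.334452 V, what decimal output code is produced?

491

The full-scale span is 0.44 − (-0.44) = 0.88 V. LSB = 0.88 V / 2^12 ≈ 214.8 µV.
V_in − V_min = -0.334452 − (-0.44) = 0.105548 V.
Divide by LSB: 0.105548 × 4096/0.88 = 491.2780.
Truncating gives code 491.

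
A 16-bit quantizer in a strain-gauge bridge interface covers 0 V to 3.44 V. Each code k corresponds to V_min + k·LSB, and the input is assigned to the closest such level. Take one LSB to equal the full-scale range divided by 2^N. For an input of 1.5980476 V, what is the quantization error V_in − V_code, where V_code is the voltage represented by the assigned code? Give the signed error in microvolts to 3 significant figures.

−17.6 µV

V_FS = 3.44 V. LSB = 3.44 V / 2^16 ≈ 52.49 µV.
(V_in − V_min)/LSB = (1.5980476 − (0)) × 65536/3.44 = 30444.6650 → nearest code k = 30445.
Reconstructed level: 0 + 30445 × 3.44/65536 V = 1.5980651855 V.
Error = V_in − V_code = 1.5980476 − (1.5980651855) = −17.6 µV.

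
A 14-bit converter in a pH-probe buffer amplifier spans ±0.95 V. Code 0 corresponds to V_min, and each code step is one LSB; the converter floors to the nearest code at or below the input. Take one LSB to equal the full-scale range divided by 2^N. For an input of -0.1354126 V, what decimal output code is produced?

The full-scale span is 0.95 − (-0.95) = 1.9 V. LSB = 1.9 V / 2^14 ≈ 116.0 µV.
V_in − V_min = -0.1354126 − (-0.95) = 0.8145874 V.
Divide by LSB: 0.8145874 × 16384/1.9 = 7024.3158.
Truncating gives code 7024.

7024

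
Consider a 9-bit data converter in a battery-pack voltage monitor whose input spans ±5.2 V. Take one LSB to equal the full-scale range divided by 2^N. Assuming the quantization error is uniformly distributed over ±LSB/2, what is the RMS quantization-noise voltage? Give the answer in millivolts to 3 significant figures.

5.86 mV

Range = 5.2 − (-5.2) = 10.4 V.
One LSB is 10.4 V / 512 = 20.313 mV.
For a uniform distribution on [−LSB/2, +LSB/2], V_rms = LSB/√12 = 20.313 mV/3.4641 = 5.86 mV.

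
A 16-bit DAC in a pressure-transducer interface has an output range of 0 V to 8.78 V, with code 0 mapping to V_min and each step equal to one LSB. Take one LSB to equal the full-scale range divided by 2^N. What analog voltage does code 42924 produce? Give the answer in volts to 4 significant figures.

V_FS = 8.78 V. LSB = 8.78 V / 2^16.
V_out = V_min + code × LSB = 0 V + 42924 × 8.78 V / 65536
      = 0 V + 5.75062 V = 5.75062 V.

5.751 V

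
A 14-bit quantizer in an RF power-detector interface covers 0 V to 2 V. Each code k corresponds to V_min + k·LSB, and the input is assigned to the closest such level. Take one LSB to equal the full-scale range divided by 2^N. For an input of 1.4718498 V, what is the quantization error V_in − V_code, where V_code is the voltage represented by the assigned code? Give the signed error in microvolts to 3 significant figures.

+48.0 µV

Full-scale range = 2 V. LSB = 2 V / 2^14 ≈ 122.1 µV.
(1.4718498 − (0)) / LSB = 1.4718498 × 16384/2 = 12057.3936. Nearest integer: k = 12057.
Reconstructed level: 0 + 12057 × 2/16384 V = 1.4718017578 V.
Error = V_in − V_code = 1.4718498 − (1.4718017578) = +48.0 µV.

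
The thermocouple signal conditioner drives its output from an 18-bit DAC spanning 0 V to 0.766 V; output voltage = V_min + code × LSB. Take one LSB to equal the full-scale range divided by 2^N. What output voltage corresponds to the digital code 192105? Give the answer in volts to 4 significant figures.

V_FS = 0.766 V. LSB = 0.766 V / 2^18.
Output = V_min + (192105/262144) × range = 0 + 0.732822 × 0.766 V
      = 0 + 0.561342 = 0.561342 V.

0.5613 V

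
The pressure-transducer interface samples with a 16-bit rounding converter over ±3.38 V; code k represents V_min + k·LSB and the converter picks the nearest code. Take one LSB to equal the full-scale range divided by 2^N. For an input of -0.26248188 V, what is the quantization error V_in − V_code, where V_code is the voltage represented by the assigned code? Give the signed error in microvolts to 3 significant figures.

+33.4 µV

The full-scale span is 3.38 − (-3.38) = 6.76 V. LSB = 6.76 V / 2^16 ≈ 103.1 µV.
Position in LSBs: (-0.26248188 − (-3.38)) × 65536/6.76 = 30223.3236; rounding gives k = 30223.
Reconstructed level: -3.38 + 30223 × 6.76/65536 V = -0.26251525879 V.
V_in − V_code = -0.26248188 − (-0.26251525879) = +33.4 µV.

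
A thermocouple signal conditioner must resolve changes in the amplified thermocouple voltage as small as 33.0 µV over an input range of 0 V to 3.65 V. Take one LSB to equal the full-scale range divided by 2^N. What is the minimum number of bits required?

V_FS = 3.65 V.
Required number of levels: 3.65/33.0 µV = 110610; smallest N with 2^N ≥ that is 17.

17 bits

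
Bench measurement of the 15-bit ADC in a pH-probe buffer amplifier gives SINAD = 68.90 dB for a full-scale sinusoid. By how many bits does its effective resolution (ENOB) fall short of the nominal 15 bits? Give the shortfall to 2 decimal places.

N_eff = (68.90 − 1.76)/6.02 = 11.1528 bits.
Lost resolution: 15 − 11.1528 = 3.8472 bits.

3.85 bits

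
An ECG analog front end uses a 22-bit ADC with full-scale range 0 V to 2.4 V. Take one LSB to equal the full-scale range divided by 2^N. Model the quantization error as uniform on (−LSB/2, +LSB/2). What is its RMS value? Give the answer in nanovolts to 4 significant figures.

Range is 2.4 V.
One LSB is 2.4 V / 4194304 = 0.572205 µV.
RMS of a uniform error over width LSB is LSB/√12 = 165.2 nV.

165.2 nV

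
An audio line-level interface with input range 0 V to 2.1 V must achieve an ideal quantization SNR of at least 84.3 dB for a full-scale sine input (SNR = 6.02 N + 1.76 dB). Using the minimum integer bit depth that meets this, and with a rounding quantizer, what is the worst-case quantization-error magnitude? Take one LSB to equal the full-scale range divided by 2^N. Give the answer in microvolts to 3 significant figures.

64.1 µV

V_FS = 2.1 V.
6.02 N + 1.76 ≥ 84.3 gives N ≥ 13.711, so the minimum integer is 14.
One LSB is 2.1 V / 16384 = 128.17 µV.
|e|_max = LSB/2 = 64.1 µV.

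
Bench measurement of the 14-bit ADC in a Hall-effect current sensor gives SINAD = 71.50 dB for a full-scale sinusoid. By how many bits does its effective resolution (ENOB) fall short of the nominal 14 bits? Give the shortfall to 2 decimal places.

Effective bits = (71.50 − 1.76)/6.02 = 11.5847.
14 − 11.5847 = 2.42 bits below nominal.

2.42 bits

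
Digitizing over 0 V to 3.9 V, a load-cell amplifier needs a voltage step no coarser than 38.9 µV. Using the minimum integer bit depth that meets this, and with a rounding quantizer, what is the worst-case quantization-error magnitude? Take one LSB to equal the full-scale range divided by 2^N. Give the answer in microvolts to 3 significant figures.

V_FS = 3.9 V.
Levels needed ≥ 3.9/38.9 µV = 100300. 2^17 = 131072 suffices, so N_min = 17.
LSB = 3.9 V ÷ 2^17 = 3.9/131072 V = 29.755 µV.
Half an LSB is 14.9 µV.

14.9 µV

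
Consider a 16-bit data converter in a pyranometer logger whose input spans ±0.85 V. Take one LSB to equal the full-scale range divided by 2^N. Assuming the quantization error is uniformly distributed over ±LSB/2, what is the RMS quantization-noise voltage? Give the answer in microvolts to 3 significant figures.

7.49 µV

Span: 0.85 V − (-0.85 V) = 1.7 V.
One LSB is 1.7 V / 65536 = 25.940 µV.
V_rms = LSB/√12 = 25.940 µV / √12 = 7.49 µV.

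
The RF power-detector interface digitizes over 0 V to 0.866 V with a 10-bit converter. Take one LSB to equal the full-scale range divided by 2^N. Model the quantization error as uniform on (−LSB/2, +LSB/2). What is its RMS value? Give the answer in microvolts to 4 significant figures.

Full-scale range = 0.866 V.
LSB = 0.866 V ÷ 2^10 = 0.866/1024 V = 0.845703 mV.
V_rms = LSB/√12 = 0.845703 mV / √12 = 244.1 µV.

244.1 µV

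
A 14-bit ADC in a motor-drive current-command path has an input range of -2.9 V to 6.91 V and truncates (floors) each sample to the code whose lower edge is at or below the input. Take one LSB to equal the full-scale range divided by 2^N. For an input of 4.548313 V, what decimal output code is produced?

12439

Range = 6.91 − (-2.9) = 9.81 V. LSB = 9.81 V / 2^14 ≈ 0.5988 mV.
V_in − V_min = 4.548313 − (-2.9) = 7.448313 V.
Divide by LSB: 7.448313 × 16384/9.81 = 12439.6697.
Truncating gives code 12439.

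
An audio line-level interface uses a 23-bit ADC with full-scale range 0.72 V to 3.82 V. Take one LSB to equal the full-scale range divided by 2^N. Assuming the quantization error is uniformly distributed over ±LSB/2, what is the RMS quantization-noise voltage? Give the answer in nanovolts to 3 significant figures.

The full-scale span is 3.82 − (0.72) = 3.1 V.
One LSB is 3.1 V / 8388608 = 369.55 nV.
For a uniform distribution on [−LSB/2, +LSB/2], V_rms = LSB/√12 = 369.55 nV/3.4641 = 107 nV.

107 nV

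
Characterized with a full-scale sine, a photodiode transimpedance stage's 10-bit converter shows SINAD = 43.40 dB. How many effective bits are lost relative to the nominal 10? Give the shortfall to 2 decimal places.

3.08 bits

Effective bits = (43.40 − 1.76)/6.02 = 6.9169.
10 − 6.9169 = 3.08 bits below nominal.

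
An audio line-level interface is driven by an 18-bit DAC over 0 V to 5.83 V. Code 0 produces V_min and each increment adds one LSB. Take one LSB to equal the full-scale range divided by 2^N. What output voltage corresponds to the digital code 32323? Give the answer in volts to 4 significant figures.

0.7189 V

Span = 5.83 V. LSB = 5.83 V / 2^18.
V_out = 0 + 32323 × (5.83/262144) V
      = 0 V + 0.718853 V = 0.718853 V.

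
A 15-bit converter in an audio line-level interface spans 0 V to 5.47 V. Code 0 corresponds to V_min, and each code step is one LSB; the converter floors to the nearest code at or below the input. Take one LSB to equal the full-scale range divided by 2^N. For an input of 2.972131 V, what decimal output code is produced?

17804

Span = 5.47 V. LSB = 5.47 V / 2^15 ≈ 166.9 µV.
V_in − V_min = 2.972131 − (0) = 2.972131 V.
Divide by LSB: 2.972131 × 32768/5.47 = 17804.5317.
Truncating gives code 17804.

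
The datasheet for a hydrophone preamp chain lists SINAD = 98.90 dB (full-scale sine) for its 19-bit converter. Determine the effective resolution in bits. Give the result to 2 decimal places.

16.14 bits

ENOB = (SINAD − 1.76) / 6.02 = (98.90 − 1.76) / 6.02 = 97.14 / 6.02 = 16.1362.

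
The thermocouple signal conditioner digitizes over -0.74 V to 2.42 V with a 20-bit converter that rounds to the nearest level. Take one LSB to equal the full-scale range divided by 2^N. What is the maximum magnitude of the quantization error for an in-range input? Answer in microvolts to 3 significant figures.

Span: 2.42 V − (-0.74 V) = 3.16 V.
LSB = 3.16 V / 2^20 = 3.0136 µV.
Worst-case error for round-to-nearest is half an LSB: 1.51 µV.

1.51 µV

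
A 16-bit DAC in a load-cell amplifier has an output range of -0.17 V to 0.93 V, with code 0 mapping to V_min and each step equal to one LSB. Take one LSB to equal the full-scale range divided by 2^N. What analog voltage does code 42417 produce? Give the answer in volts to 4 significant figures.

0.5420 V

The full-scale span is 0.93 − (-0.17) = 1.1 V. LSB = 1.1 V / 2^16.
V_out = V_min + code × LSB = -0.17 V + 42417 × 1.1 V / 65536
      = -0.17 + 0.711955 = 0.541955 V.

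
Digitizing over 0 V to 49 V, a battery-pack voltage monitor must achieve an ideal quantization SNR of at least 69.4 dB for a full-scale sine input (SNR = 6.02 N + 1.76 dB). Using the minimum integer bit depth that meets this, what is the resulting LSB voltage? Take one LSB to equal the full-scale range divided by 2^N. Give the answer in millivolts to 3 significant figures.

V_FS = 49 V.
6.02 N + 1.76 ≥ 69.4 gives N ≥ 11.236, so the minimum integer is 12.
LSB = 49 V ÷ 2^12 = 49/4096 V = 12.0 mV.

12.0 mV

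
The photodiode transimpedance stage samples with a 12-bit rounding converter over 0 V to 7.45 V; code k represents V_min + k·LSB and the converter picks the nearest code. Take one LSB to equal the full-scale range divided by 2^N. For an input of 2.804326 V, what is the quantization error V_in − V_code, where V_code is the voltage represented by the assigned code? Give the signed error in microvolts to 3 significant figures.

−337 µV

Span = 7.45 V. LSB = 7.45 V / 2^12 ≈ 1.819 mV.
Position in LSBs: (2.804326 − (0)) × 4096/7.45 = 1541.8147; rounding gives k = 1542.
Reconstructed level: 0 + 1542 × 7.45/4096 V = 2.804663086 V.
Error = V_in − V_code = 2.804326 − (2.804663086) = −337 µV.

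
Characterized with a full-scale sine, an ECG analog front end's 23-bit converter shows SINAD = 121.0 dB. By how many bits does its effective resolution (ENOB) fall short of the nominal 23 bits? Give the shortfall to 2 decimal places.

3.19 bits

ENOB = (SINAD − 1.76)/6.02 = (121.0 − 1.76)/6.02 = 19.8073 bits.
23 − 19.8073 = 3.19 bits below nominal.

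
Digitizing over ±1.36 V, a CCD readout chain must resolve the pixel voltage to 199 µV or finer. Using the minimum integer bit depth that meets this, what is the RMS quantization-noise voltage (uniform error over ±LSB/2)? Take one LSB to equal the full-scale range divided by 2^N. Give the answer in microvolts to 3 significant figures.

47.9 µV

Span: 1.36 V − (-1.36 V) = 2.72 V.
Required number of levels: 2.72/199 µV = 13668; smallest N with 2^N ≥ that is 14.
LSB = 2.72 V / 2^14 = 166.02 µV.
V_rms = LSB/√12 = 47.9 µV.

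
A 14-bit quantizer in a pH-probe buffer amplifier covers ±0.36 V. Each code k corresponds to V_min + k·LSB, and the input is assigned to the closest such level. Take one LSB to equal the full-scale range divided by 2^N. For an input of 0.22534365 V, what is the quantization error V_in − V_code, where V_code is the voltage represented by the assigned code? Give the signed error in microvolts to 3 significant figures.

Span: 0.36 V − (-0.36 V) = 0.72 V. LSB = 0.72 V / 2^14 ≈ 43.95 µV.
Position in LSBs: (0.22534365 − (-0.36)) × 16384/0.72 = 13319.8199; rounding gives k = 13320.
Reconstructed level: -0.36 + 13320 × 0.72/16384 V = 0.22535156250 V.
V_in − V_code = 0.22534365 − (0.22535156250) = −7.91 µV.

−7.91 µV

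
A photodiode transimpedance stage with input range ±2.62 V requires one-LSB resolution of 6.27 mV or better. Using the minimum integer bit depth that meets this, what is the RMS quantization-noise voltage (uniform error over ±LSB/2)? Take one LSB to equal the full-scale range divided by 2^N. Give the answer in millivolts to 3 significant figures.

1.48 mV

Full-scale range = 2.62 V − (-2.62 V) = 5.24 V.
Levels needed ≥ 5.24/6.27 mV = 835.7. 2^10 = 1024 suffices, so N_min = 10.
One LSB is 5.24 V / 1024 = 5.1172 mV.
V_rms = LSB/√12 = 1.48 mV.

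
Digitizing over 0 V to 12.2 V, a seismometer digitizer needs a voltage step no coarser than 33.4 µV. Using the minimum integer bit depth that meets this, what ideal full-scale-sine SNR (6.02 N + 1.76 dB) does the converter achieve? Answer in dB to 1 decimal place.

116.1 dB

V_FS = 12.2 V.
Required number of levels: 12.2/33.4 µV = 365270; smallest N with 2^N ≥ that is 19.
Ideal SNR at N = 19: 6.02·19 + 1.76 = 116.1 dB.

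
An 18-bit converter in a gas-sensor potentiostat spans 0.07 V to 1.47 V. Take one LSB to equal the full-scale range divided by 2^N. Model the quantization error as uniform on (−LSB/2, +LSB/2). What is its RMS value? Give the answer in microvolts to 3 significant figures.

Span: 1.47 V − (0.07 V) = 1.4 V.
LSB = 1.4 V ÷ 2^18 = 1.4/262144 V = 5.3406 µV.
RMS of a uniform error over width LSB is LSB/√12 = 1.54 µV.

1.54 µV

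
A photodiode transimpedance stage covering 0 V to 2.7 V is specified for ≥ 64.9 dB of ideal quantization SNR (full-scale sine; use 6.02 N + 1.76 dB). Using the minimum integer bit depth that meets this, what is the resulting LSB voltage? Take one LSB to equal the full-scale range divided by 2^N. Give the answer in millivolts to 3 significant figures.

Span = 2.7 V.
Solving 6.02 N ≥ 64.9 − 1.76: N ≥ 10.488. Round up → N = 11.
Step size = 2.7/2048 V = 1.32 mV.

1.32 mV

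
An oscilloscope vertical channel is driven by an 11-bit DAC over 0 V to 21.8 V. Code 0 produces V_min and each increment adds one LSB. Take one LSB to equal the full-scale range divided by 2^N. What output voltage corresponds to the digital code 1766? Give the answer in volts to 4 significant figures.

18.80 V

Full-scale range = 21.8 V. LSB = 21.8 V / 2^11.
V_out = 0 + 1766 × (21.8/2048) V
      = 0 + 18.7982 = 18.7982 V.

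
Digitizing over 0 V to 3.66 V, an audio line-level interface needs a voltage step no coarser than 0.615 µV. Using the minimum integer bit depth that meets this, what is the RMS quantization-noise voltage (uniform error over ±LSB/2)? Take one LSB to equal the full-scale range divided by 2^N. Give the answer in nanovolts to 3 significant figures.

Range is 3.66 V.
Required number of levels: 3.66/0.615 µV = 5.9512e6; smallest N with 2^N ≥ that is 23.
One LSB is 3.66 V / 8388608 = 436.31 nV.
σ_q = LSB/√12 = 436.31 nV/3.4641 = 126 nV.

126 nV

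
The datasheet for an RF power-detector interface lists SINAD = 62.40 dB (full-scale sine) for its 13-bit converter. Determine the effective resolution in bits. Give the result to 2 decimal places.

ENOB = (SINAD − 1.76) / 6.02 = (62.40 − 1.76) / 6.02 = 60.64 / 6.02 = 10.0731.

10.07 bits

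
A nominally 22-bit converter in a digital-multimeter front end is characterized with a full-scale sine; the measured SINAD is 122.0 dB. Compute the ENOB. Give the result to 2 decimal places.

ENOB = (122.0 − 1.76)/6.02 = 19.9734 bits.

19.97 bits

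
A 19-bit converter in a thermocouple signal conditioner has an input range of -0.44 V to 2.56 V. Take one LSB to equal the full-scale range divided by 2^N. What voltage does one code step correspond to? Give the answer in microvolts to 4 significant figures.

5.722 µV

Span: 2.56 V − (-0.44 V) = 3 V.
There are 2^19 = 524288 steps.
LSB = 3 V / 2^19 = 5.722 µV.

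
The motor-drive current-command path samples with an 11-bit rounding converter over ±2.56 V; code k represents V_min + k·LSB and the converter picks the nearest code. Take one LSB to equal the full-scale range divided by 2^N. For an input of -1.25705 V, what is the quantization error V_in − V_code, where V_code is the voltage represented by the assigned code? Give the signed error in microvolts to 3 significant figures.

The full-scale span is 2.56 − (-2.56) = 5.12 V. LSB = 5.12 V / 2^11 ≈ 2.500 mV.
(V_in − V_min)/LSB = (-1.25705 − (-2.56)) × 2048/5.12 = 521.1800 → nearest code k = 521.
V_code = V_min + k × range/2^11 = -2.56 + 521 × 5.12/2048 = -1.257500000 V.
Error = V_in − V_code = -1.25705 − (-1.257500000) = +450 µV.

+450 µV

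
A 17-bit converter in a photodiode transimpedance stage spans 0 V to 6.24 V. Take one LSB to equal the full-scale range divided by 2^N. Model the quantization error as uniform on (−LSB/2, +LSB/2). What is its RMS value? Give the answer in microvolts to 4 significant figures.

13.74 µV

Span = 6.24 V.
One LSB is 6.24 V / 131072 = 47.6074 µV.
V_rms = LSB/√12 = 47.6074 µV / √12 = 13.74 µV.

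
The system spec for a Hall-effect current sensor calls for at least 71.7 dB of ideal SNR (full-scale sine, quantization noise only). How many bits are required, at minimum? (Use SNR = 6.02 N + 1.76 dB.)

N ≥ (71.7 − 1.76)/6.02 = 11.618 → N_min = 12.

12 bits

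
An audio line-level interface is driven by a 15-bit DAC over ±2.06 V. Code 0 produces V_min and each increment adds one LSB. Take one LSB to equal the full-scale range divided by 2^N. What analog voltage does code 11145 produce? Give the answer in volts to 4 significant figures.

Full-scale range = 2.06 V − (-2.06 V) = 4.12 V. LSB = 4.12 V / 2^15.
V_out = V_min + code × LSB = -2.06 V + 11145 × 4.12 V / 32768
      = -2.06 V + 1.40129 V = -0.658712 V.

-0.6587 V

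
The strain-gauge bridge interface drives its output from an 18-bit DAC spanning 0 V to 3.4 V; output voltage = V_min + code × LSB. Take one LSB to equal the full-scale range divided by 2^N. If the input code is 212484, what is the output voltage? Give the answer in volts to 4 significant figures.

2.756 V

Span = 3.4 V. LSB = 3.4 V / 2^18.
V_out = V_min + code × LSB = 0 V + 212484 × 3.4 V / 262144
      = 0 V + 2.75591 V = 2.75591 V.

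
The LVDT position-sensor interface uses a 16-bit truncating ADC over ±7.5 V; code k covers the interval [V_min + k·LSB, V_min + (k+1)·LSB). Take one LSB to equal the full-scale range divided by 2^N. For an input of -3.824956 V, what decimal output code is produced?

16056

Full-scale range = 7.5 V − (-7.5 V) = 15 V. LSB = 15 V / 2^16 ≈ 228.9 µV.
code = ⌊(V_in − V_min)/LSB⌋ = ⌊(V_in − V_min) × 2^16 / range⌋
     = ⌊(-3.824956 − (-7.5)) × 65536 / 15⌋ = ⌊3.675044 × 65536/15⌋
     = ⌊16056.512⌋ = 16056.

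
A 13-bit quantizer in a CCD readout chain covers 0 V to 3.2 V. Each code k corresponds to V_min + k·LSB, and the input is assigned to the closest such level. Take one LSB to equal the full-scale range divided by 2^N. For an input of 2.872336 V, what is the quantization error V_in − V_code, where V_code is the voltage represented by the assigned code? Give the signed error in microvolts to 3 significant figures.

Span = 3.2 V. LSB = 3.2 V / 2^13 ≈ 390.6 µV.
(V_in − V_min)/LSB = (2.872336 − (0)) × 8192/3.2 = 7353.1802 → nearest code k = 7353.
Reconstructed level: 0 + 7353 × 3.2/8192 V = 2.872265625 V.
V_in − V_code = 2.872336 − (2.872265625) = +70.4 µV.

+70.4 µV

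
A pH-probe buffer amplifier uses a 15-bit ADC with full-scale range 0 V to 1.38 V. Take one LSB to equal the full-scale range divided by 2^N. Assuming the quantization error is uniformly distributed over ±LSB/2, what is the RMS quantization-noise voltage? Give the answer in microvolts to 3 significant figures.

Range is 1.38 V.
Step size = 1.38/32768 V = 42.114 µV.
For a uniform distribution on [−LSB/2, +LSB/2], V_rms = LSB/√12 = 42.114 µV/3.4641 = 12.2 µV.

12.2 µV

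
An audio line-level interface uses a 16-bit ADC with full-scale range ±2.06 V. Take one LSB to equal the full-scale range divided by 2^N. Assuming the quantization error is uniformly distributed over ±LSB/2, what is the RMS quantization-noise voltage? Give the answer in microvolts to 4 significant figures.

The full-scale span is 2.06 − (-2.06) = 4.12 V.
Step size = 4.12/65536 V = 62.8662 µV.
V_rms = LSB/√12 = 62.8662 µV / √12 = 18.15 µV.

18.15 µV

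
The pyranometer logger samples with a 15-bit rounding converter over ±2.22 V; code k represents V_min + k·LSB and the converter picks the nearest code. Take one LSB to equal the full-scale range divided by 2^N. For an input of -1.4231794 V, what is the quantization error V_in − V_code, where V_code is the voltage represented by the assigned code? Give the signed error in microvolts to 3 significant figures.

−43.4 µV

Range = 2.22 − (-2.22) = 4.44 V. LSB = 4.44 V / 2^15 ≈ 135.5 µV.
Position in LSBs: (-1.4231794 − (-2.22)) × 32768/4.44 = 5880.6796; rounding gives k = 5881.
Reconstructed level: -2.22 + 5881 × 4.44/32768 V = -1.4231359863 V.
V_in − V_code = -1.4231794 − (-1.4231359863) = −43.4 µV.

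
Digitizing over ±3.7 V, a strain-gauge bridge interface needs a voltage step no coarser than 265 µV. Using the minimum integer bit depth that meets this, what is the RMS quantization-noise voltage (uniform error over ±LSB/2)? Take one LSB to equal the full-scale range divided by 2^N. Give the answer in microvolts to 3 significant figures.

Span: 3.7 V − (-3.7 V) = 7.4 V.
Required number of levels: 7.4/265 µV = 27925; smallest N with 2^N ≥ that is 15.
LSB = 7.4 V ÷ 2^15 = 7.4/32768 V = 225.83 µV.
σ_q = LSB/√12 = 225.83 µV/3.4641 = 65.2 µV.

65.2 µV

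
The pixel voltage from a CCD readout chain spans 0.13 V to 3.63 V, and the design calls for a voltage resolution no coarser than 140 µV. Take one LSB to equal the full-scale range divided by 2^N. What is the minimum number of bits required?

The full-scale span is 3.63 − (0.13) = 3.5 V.
Levels needed ≥ 3.5/140 µV = 25000. 2^15 = 32768 suffices, so N_min = 15.

15 bits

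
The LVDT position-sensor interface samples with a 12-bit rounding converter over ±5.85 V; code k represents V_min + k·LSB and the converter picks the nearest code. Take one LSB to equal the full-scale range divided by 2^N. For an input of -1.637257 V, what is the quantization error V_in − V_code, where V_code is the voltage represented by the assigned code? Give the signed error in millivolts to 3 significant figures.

−0.514 mV

Full-scale range = 5.85 V − (-5.85 V) = 11.7 V. LSB = 11.7 V / 2^12 ≈ 2.856 mV.
Position in LSBs: (-1.637257 − (-5.85)) × 4096/11.7 = 1474.8201; rounding gives k = 1475.
V_code = -5.85 + (1475/4096) × 11.7 = -1.636743164 V.
e = -1.637257 − (-1.636743164) = −0.514 mV.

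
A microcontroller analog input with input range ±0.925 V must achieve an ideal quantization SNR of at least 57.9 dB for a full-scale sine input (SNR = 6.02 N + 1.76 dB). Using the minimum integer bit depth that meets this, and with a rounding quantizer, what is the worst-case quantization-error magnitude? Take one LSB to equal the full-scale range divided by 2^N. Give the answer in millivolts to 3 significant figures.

The full-scale span is 0.925 − (-0.925) = 1.85 V.
6.02 N + 1.76 ≥ 57.9 gives N ≥ 9.326, so the minimum integer is 10.
LSB = 1.85 V ÷ 2^10 = 1.85/1024 V = 1.8066 mV.
Max error for round-to-nearest is LSB/2 = 0.903 mV.

0.903 mV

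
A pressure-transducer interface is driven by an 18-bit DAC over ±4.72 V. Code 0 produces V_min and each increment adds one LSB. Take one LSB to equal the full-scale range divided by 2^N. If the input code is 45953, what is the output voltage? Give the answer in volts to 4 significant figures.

-3.065 V

Span: 4.72 V − (-4.72 V) = 9.44 V. LSB = 9.44 V / 2^18.
V_out = -4.72 + 45953 × (9.44/262144) V
      = -4.72 V + 1.65480 V = -3.06520 V.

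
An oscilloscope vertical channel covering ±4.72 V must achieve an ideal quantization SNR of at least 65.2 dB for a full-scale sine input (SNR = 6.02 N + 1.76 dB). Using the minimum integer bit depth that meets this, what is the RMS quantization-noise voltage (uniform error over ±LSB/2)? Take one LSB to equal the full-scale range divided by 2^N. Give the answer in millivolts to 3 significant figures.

Span: 4.72 V − (-4.72 V) = 9.44 V.
Solving 6.02 N ≥ 65.2 − 1.76: N ≥ 10.538. Round up → N = 11.
Step size = 9.44/2048 V = 4.6094 mV.
RMS noise = LSB/√12 = 1.33 mV.

1.33 mV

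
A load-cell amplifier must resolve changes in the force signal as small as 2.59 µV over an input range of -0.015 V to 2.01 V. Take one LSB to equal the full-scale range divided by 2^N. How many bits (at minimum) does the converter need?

Range = 2.01 − (-0.015) = 2.025 V.
2.025 V / 2.59 µV = 781900. Since 2^19 = 524288 and 2^20 = 1048576, N = 20.

20 bits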